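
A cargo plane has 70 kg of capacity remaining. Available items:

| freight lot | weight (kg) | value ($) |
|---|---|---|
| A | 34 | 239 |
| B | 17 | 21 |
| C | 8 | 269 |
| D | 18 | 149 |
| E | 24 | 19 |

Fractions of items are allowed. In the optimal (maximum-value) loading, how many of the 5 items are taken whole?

3

Sort by value per unit weight and fill in that order.
Ratios (sorted): C 33.62, D 8.28, A 7.03, B 1.24, E 0.79
take C (8 @ 269); take D (18 @ 149); take A (34 @ 239); take 10/17 of B → 12.35. Capacity used 70/70.
3 item(s) taken whole; one partial (take 10/17 of B).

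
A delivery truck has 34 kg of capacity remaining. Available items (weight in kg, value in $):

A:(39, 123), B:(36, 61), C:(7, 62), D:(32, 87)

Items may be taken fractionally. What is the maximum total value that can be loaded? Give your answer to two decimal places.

147.15

Order: C (62/7=8.86) > A (123/39=3.15) > D (87/32=2.72) > B (61/36=1.69)
Fill: take C (7 @ 62) → take 27/39 of A → 85.15; 34/34 used.
Total value = 147.15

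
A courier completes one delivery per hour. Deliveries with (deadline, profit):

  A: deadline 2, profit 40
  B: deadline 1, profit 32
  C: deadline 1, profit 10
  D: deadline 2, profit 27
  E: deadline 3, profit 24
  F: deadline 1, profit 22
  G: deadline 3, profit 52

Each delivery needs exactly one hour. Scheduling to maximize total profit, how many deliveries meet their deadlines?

Take jobs in profit order; each goes to the latest open slot no later than its deadline.
By profit: G(d3,52), A(d2,40), B(d1,32), D(d2,27), E(d3,24), F(d1,22), C(d1,10)
G→slot 3; A→slot 2; B→slot 1; D skipped; E skipped; F skipped; C skipped.
3 of 7 scheduled.

3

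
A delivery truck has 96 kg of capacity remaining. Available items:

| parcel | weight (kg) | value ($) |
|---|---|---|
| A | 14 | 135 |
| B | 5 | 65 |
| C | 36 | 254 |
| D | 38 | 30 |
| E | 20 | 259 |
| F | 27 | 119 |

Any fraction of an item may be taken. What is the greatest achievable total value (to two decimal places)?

805.56

Ratios (sorted): B 13.00, E 12.95, A 9.64, C 7.06, F 4.41, D 0.79
take B (5 @ 65); take E (20 @ 259); take A (14 @ 135); take C (36 @ 254); take 21/27 of F → 92.56. Capacity used 96/96.
Total value = 805.56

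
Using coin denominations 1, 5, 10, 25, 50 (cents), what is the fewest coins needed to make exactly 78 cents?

5

78 = 1×50 + 1×25 + 3×1
Total coins = 1 + 1 + 3 = 5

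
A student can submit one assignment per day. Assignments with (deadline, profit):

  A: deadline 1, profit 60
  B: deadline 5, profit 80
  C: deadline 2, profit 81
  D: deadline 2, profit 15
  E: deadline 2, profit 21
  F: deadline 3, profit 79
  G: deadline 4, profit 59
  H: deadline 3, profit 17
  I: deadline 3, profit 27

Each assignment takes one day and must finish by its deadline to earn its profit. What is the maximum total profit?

By profit: C(d2,81), B(d5,80), F(d3,79), A(d1,60), G(d4,59), I(d3,27), E(d2,21), H(d3,17), D(d2,15)
C→slot 2; B→slot 5; F→slot 3; A→slot 1; G→slot 4; I skipped; E skipped; H skipped; D skipped.
Profit = 60 + 81 + 79 + 59 + 80 = 359

359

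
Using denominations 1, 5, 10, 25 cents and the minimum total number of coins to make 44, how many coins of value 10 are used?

44 = 1×25 + 1×10 + 1×5 + 4×1
Count of 10: 1

1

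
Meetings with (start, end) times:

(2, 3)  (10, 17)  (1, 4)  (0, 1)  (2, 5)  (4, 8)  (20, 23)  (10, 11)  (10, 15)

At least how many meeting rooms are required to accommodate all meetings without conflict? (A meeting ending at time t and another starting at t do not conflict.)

Events (time:±→running): 0:+→1 1:-→0 1:+→1 2:+→2 2:+→3 … peak 3.

3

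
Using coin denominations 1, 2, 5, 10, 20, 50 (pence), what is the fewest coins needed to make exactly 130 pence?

130 = 2×50 + 1×20 + 1×10
Total coins = 2 + 1 + 1 = 4

4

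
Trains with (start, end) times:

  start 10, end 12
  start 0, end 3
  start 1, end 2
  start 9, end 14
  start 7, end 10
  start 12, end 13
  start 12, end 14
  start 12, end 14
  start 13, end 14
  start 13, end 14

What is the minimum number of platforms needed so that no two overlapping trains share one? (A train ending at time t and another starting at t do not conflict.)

5

starts: [0, 1, 7, 9, 10, 12, 12, 12, 13, 13]
ends:   [2, 3, 10, 12, 13, 14, 14, 14, 14, 14]
s0→1 s1→2 e2→1 e3→0 s7→1 s9→2 e10→1 s10→2 e12→1 s12→2 s12→3 s12→4 e13→3 s13→4 s13→5  — peak 5.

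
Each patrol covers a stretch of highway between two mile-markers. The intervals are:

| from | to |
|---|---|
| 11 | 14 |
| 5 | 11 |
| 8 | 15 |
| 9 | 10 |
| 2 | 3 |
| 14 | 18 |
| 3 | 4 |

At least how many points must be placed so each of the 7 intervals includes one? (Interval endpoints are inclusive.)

3

Process intervals by earliest right end; each time one isn't hit yet, stab at its right endpoint.
By right end: [2,3]  [3,4]  [9,10]  [5,11]  [11,14]  [8,15]  [14,18]
[2,3] uncovered → point at 3; [9,10] uncovered → point at 10; [11,14] uncovered → point at 14.
Points: 3, 10, 14 (3 total).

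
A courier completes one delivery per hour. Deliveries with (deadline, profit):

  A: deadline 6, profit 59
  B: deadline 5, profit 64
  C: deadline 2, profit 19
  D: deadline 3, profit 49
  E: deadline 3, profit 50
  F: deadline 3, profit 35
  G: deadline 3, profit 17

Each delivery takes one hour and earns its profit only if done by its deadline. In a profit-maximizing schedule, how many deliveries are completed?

5

Sort by profit descending; place each in the latest free slot ≤ its deadline.
By profit: B(d5,64), A(d6,59), E(d3,50), D(d3,49), F(d3,35), C(d2,19), G(d3,17)
B→slot 5; A→slot 6; E→slot 3; D→slot 2; F→slot 1; C skipped; G skipped.
5 of 7 scheduled.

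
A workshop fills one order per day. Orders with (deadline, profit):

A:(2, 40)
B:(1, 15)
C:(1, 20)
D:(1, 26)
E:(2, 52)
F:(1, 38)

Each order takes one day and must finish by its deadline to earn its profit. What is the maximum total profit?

92

Take jobs in profit order; each goes to the latest open slot no later than its deadline.
Profit order: E=52 A=40 F=38 D=26 C=20 B=15
Assign: E→slot 2, A→slot 1, F skipped, D skipped, C skipped, B skipped.
Slots: [1:A] [2:E]
Profit = 40 + 52 = 92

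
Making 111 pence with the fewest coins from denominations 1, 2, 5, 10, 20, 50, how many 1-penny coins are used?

Use the largest denomination that fits, subtract, and repeat.
111 − 2×50→11 − 1×10→1 − 1×1→0
Count of 1: 1

1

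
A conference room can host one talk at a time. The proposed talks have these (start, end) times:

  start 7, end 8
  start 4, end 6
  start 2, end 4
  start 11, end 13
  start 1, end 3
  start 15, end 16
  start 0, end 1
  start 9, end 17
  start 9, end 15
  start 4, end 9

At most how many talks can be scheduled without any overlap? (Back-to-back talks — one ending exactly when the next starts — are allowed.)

6

Order by finish time; keep every interval that doesn't clash with the previous kept one.
Sorted by end: (0,1)  (1,3)  (2,4)  (4,6)  (7,8)  (4,9)  (11,13)  (9,15)  (15,16)  (9,17)
take (0,1); take (1,3); skip (2,4); take (4,6); take (7,8); take (11,13); take (15,16).
Selected 6 talks.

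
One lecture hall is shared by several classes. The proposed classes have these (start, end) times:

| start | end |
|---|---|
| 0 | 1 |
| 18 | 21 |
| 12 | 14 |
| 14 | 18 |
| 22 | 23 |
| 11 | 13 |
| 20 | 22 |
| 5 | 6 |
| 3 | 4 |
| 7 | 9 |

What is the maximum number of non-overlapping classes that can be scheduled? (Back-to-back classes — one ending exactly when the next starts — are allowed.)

8

Order by finish time; keep every interval that doesn't clash with the previous kept one.
Sorted by end: (0,1)  (3,4)  (5,6)  (7,9)  (11,13)  (12,14)  (14,18)  (18,21)  (20,22)  (22,23)
take (0,1); take (3,4); take (5,6); take (7,9); take (11,13); take (14,18); take (18,21); take (22,23).
Selected 8 classes.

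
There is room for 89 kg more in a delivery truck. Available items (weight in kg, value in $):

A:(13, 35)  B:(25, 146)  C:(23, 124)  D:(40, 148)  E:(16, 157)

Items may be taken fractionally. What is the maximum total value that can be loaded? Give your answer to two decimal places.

519.50

Greedy by value/weight ratio, highest first.
Ratios (sorted): E 9.81, B 5.84, C 5.39, D 3.70, A 2.69
take E (16 @ 157); take B (25 @ 146); take C (23 @ 124); take 25/40 of D → 92.50. Capacity used 89/89.
Total value = 519.50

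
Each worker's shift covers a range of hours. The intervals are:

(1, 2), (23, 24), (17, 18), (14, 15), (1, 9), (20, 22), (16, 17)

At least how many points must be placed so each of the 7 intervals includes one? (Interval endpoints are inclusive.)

5

Sort by right endpoint; whenever an interval is uncovered, place a point at its right end.
By right end: [1,2]  [1,9]  [14,15]  [16,17]  [17,18]  [20,22]  [23,24]
[1,2] uncovered → point at 2; [14,15] uncovered → point at 15; [16,17] uncovered → point at 17; [20,22] uncovered → point at 22; [23,24] uncovered → point at 24.
Points: 2, 15, 17, 22, 24 (5 total).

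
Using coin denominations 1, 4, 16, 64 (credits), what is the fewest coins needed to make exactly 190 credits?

10

Greedy: take as many of the largest coin as possible, then repeat with the remainder.
190 = 2×64 + 3×16 + 3×4 + 2×1
Total coins = 2 + 3 + 3 + 2 = 10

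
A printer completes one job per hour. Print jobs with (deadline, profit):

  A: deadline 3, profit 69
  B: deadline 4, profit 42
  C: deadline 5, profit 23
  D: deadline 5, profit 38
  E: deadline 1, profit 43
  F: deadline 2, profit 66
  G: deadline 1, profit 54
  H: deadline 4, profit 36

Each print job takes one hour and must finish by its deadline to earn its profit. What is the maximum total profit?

Sort by profit descending; place each in the latest free slot ≤ its deadline.
Profit order: A=69 F=66 G=54 E=43 B=42 D=38 H=36 C=23
Assign: A→slot 3, F→slot 2, G→slot 1, E skipped, B→slot 4, D→slot 5, H skipped, C skipped.
Slots: [1:G] [2:F] [3:A] [4:B] [5:D]
Profit = 54 + 66 + 69 + 42 + 38 = 269

269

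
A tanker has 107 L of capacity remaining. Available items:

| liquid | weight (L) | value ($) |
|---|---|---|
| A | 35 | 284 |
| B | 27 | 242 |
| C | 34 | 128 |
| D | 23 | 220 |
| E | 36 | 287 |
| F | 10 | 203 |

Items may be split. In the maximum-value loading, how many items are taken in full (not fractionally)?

4

Greedy by value/weight ratio, highest first.
Order: F (203/10=20.30) > D (220/23=9.57) > B (242/27=8.96) > A (284/35=8.11) > E (287/36=7.97) > C (128/34=3.76)
Fill: take F (10 @ 203) → take D (23 @ 220) → take B (27 @ 242) → take A (35 @ 284) → take 12/36 of E → 95.67; 107/107 used.
4 item(s) taken whole; one partial (take 12/36 of E).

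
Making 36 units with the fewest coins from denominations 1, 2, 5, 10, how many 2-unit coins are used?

0

36 = 3×10 + 1×5 + 1×1
Count of 2: 0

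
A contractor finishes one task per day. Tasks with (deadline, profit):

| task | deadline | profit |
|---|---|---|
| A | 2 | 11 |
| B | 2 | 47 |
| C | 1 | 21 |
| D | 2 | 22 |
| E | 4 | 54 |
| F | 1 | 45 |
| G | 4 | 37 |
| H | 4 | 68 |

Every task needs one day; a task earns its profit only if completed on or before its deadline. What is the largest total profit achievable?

By profit: H(d4,68), E(d4,54), B(d2,47), F(d1,45), G(d4,37), D(d2,22), C(d1,21), A(d2,11)
H→slot 4; E→slot 3; B→slot 2; F→slot 1; G skipped; D skipped; C skipped; A skipped.
Profit = 45 + 47 + 54 + 68 = 214

214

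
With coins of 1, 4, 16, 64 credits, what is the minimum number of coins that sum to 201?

6

201 − 3×64→9 − 2×4→1 − 1×1→0
Total coins = 3 + 2 + 1 = 6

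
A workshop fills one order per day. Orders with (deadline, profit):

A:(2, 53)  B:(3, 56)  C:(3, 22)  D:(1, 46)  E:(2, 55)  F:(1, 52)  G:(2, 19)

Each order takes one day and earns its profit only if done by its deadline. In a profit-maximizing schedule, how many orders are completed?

Profit order: B=56 E=55 A=53 F=52 D=46 C=22 G=19
Assign: B→slot 3, E→slot 2, A→slot 1, F skipped, D skipped, C skipped, G skipped.
Slots: [1:A] [2:E] [3:B]
3 of 7 scheduled.

3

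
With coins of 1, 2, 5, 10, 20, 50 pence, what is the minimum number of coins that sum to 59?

Use the largest denomination that fits, subtract, and repeat.
59 − 1×50→9 − 1×5→4 − 2×2→0
Total coins = 1 + 1 + 2 = 4

4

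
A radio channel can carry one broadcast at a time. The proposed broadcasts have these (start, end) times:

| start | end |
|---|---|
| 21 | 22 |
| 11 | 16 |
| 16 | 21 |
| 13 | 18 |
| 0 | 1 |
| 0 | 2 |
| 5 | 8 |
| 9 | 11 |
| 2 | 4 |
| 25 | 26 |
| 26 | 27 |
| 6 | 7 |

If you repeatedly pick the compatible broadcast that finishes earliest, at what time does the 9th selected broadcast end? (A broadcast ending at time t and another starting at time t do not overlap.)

27

By end time: (0,1), (0,2), (2,4), (6,7), (5,8), (9,11), (11,16), (13,18), (16,21), (21,22), (25,26), (26,27).
Pick (0,1); next start ≥ 1 → (2,4); next start ≥ 4 → (6,7); next start ≥ 7 → (9,11); next start ≥ 11 → (11,16); next start ≥ 16 → (16,21); next start ≥ 21 → (21,22); next start ≥ 22 → (25,26); next start ≥ 26 → (26,27).
Selected: (0,1) (2,4) (6,7) (9,11) (11,16) (16,21) (21,22) (25,26) (26,27)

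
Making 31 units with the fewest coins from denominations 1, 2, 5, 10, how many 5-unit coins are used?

Greedy: take as many of the largest coin as possible, then repeat with the remainder.
31 − 3×10→1 − 1×1→0
Count of 5: 0

0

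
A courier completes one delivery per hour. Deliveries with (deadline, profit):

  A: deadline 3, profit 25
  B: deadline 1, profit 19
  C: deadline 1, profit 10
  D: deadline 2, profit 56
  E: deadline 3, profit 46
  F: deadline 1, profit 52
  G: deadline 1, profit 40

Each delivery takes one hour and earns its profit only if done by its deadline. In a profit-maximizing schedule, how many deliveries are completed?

3

Sort by profit descending; place each in the latest free slot ≤ its deadline.
By profit: D(d2,56), F(d1,52), E(d3,46), G(d1,40), A(d3,25), B(d1,19), C(d1,10)
D→slot 2; F→slot 1; E→slot 3; G skipped; A skipped; B skipped; C skipped.
3 of 7 scheduled.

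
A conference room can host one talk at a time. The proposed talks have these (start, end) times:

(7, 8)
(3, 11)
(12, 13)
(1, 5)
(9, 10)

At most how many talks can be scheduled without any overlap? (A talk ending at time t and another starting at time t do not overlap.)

4

Sort by end time and greedily take each interval whose start is ≥ the last chosen end.
By end time: (1,5), (7,8), (9,10), (3,11), (12,13).
Pick (1,5); next start ≥ 5 → (7,8); next start ≥ 8 → (9,10); next start ≥ 10 → (12,13).
Selected 4 talks.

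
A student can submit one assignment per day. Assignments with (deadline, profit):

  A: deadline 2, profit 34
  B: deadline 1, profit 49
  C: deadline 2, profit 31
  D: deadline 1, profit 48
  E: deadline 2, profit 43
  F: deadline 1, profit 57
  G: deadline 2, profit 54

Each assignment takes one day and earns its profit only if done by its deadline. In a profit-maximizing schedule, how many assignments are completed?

2

Profit order: F=57 G=54 B=49 D=48 E=43 A=34 C=31
Assign: F→slot 1, G→slot 2, B skipped, D skipped, E skipped, A skipped, C skipped.
Slots: [1:F] [2:G]
2 of 7 scheduled.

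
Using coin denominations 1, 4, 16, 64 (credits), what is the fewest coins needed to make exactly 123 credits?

9

Use the largest denomination that fits, subtract, and repeat.
123 = 1×64 + 3×16 + 2×4 + 3×1
Total coins = 1 + 3 + 2 + 3 = 9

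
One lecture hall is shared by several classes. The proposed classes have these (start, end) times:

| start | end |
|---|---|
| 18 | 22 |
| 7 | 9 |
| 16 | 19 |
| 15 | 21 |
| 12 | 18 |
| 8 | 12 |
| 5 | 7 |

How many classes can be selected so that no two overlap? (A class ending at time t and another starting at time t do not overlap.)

4

By end time: (5,7), (7,9), (8,12), (12,18), (16,19), (15,21), (18,22).
Pick (5,7); next start ≥ 7 → (7,9); next start ≥ 9 → (12,18); next start ≥ 18 → (18,22).
Selected 4 classes.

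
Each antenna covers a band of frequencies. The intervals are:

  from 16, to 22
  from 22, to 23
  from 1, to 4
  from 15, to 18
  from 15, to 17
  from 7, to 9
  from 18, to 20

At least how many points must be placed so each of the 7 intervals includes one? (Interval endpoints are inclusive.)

5

Sort by right endpoint; whenever an interval is uncovered, place a point at its right end.
Sorted: [1,4] [7,9] [15,17] [15,18] [18,20] [16,22] [22,23]
{[1,4]} hit by 4; {[7,9]} hit by 9; {[15,17],[15,18]} hit by 17; {[18,20],[16,22]} hit by 20; {[22,23]} hit by 23.
Points: 4, 9, 17, 20, 23 (5 total).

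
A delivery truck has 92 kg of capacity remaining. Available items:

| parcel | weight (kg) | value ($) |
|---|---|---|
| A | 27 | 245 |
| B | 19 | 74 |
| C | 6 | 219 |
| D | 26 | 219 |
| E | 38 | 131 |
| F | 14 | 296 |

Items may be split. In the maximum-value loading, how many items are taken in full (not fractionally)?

Ratios (sorted): C 36.50, F 21.14, A 9.07, D 8.42, B 3.89, E 3.45
take C (6 @ 219); take F (14 @ 296); take A (27 @ 245); take D (26 @ 219); take B (19 @ 74). Capacity used 92/92.
5 item(s) taken whole.

5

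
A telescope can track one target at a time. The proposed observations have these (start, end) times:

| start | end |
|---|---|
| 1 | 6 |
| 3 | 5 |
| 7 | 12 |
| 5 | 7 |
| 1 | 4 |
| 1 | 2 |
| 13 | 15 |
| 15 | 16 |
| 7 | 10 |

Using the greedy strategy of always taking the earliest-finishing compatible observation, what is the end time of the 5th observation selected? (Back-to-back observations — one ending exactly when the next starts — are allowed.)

15

Sorted by end: (1,2)  (1,4)  (3,5)  (1,6)  (5,7)  (7,10)  (7,12)  (13,15)  (15,16)
take (1,2); skip (1,4); take (3,5); take (5,7); take (7,10); take (13,15); take (15,16).
Selected: (1,2) (3,5) (5,7) (7,10) (13,15) (15,16)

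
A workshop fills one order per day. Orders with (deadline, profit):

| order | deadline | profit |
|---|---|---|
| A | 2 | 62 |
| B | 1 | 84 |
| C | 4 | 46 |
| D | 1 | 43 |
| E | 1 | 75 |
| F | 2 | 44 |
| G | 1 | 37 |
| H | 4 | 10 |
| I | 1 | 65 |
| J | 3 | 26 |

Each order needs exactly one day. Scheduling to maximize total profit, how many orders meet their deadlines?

4

Profit order: B=84 E=75 I=65 A=62 C=46 F=44 D=43 G=37 J=26 H=10
Assign: B→slot 1, E skipped, I skipped, A→slot 2, C→slot 4, F skipped, D skipped, G skipped, J→slot 3, H skipped.
Slots: [1:B] [2:A] [3:J] [4:C]
4 of 10 scheduled.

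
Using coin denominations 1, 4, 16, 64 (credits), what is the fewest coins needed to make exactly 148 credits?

Greedy: take as many of the largest coin as possible, then repeat with the remainder.
148 = 2×64 + 1×16 + 1×4
Total coins = 2 + 1 + 1 = 4

4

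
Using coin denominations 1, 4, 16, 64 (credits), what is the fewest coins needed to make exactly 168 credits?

Greedy: take as many of the largest coin as possible, then repeat with the remainder.
168 = 2×64 + 2×16 + 2×4
Total coins = 2 + 2 + 2 = 6

6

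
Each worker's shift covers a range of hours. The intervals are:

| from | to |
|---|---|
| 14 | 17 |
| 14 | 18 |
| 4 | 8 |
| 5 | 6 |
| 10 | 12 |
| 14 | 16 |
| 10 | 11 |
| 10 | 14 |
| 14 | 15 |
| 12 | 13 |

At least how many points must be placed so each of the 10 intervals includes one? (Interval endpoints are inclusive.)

4

Sort by right endpoint; whenever an interval is uncovered, place a point at its right end.
Sorted: [5,6] [4,8] [10,11] [10,12] [12,13] [10,14] [14,15] [14,16] [14,17] [14,18]
{[5,6],[4,8]} hit by 6; {[10,11],[10,12]} hit by 11; {[12,13],[10,14]} hit by 13; {[14,15],[14,16],[14,17],[14,18]} hit by 15.
Points: 6, 11, 13, 15 (4 total).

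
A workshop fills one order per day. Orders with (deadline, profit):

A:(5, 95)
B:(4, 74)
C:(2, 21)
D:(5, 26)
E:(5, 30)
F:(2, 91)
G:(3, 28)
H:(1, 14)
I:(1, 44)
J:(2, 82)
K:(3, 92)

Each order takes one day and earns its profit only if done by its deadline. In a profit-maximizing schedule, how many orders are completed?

5

Take jobs in profit order; each goes to the latest open slot no later than its deadline.
By profit: A(d5,95), K(d3,92), F(d2,91), J(d2,82), B(d4,74), I(d1,44), E(d5,30), G(d3,28), D(d5,26), C(d2,21), H(d1,14)
A→slot 5; K→slot 3; F→slot 2; J→slot 1; B→slot 4; I skipped; E skipped; G skipped; D skipped; C skipped; H skipped.
5 of 11 scheduled.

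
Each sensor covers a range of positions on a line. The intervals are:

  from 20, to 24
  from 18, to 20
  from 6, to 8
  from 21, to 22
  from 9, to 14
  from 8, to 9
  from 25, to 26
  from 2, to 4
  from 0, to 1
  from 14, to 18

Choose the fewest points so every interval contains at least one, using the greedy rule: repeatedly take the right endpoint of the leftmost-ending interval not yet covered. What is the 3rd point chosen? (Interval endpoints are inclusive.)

Process intervals by earliest right end; each time one isn't hit yet, stab at its right endpoint.
Sorted: [0,1] [2,4] [6,8] [8,9] [9,14] [14,18] [18,20] [21,22] [20,24] [25,26]
{[0,1]} hit by 1; {[2,4]} hit by 4; {[6,8],[8,9]} hit by 8; {[9,14],[14,18]} hit by 14; {[18,20]} hit by 20; {[21,22],[20,24]} hit by 22; {[25,26]} hit by 26.
Points: 1, 4, 8, 14, 20, 22, 26 (7 total).

8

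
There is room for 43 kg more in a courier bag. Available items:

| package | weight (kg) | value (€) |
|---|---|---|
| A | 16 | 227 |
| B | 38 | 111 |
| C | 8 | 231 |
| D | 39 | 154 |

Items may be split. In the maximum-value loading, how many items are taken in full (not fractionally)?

2

Greedy by value/weight ratio, highest first.
Order: C (231/8=28.88) > A (227/16=14.19) > D (154/39=3.95) > B (111/38=2.92)
Fill: take C (8 @ 231) → take A (16 @ 227) → take 19/39 of D → 75.03; 43/43 used.
2 item(s) taken whole; one partial (take 19/39 of D).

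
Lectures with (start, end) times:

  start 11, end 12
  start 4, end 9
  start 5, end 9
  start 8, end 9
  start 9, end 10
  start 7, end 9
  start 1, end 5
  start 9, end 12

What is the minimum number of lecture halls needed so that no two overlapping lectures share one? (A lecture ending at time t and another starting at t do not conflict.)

starts: [1, 4, 5, 7, 8, 9, 9, 11]
ends:   [5, 9, 9, 9, 9, 10, 12, 12]
s1→1 s4→2 e5→1 s5→2 s7→3 s8→4  — peak 4.

4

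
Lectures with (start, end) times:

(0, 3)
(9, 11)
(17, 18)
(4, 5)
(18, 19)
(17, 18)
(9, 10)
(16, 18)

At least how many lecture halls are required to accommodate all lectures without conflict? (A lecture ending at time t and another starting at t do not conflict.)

The answer is the maximum number of intervals overlapping at any instant.
Events (time:±→running): 0:+→1 3:-→0 4:+→1 5:-→0 9:+→1 9:+→2 10:-→1 11:-→0 16:+→1 17:+→2 17:+→3 … peak 3.

3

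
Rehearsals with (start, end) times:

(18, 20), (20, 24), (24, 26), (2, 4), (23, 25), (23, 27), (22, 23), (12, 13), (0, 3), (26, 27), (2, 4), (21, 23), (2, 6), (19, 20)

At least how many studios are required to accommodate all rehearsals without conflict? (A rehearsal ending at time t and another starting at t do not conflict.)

Events (time:±→running): 0:+→1 2:+→2 2:+→3 2:+→4 … peak 4.

4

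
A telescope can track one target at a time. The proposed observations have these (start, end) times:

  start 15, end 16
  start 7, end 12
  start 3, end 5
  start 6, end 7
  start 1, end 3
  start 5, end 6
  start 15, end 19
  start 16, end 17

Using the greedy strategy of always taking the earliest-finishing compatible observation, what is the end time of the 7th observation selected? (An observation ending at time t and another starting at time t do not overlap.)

Sort by end time and greedily take each interval whose start is ≥ the last chosen end.
Sorted by end: (1,3)  (3,5)  (5,6)  (6,7)  (7,12)  (15,16)  (16,17)  (15,19)
take (1,3); take (3,5); take (5,6); take (6,7); take (7,12); take (15,16); take (16,17).
Selected: (1,3) (3,5) (5,6) (6,7) (7,12) (15,16) (16,17)

17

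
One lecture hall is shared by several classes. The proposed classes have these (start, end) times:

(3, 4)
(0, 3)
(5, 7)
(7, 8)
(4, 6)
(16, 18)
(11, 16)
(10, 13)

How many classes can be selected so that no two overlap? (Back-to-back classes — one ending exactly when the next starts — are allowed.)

Order by finish time; keep every interval that doesn't clash with the previous kept one.
By end time: (0,3), (3,4), (4,6), (5,7), (7,8), (10,13), (11,16), (16,18).
Pick (0,3); next start ≥ 3 → (3,4); next start ≥ 4 → (4,6); next start ≥ 6 → (7,8); next start ≥ 8 → (10,13); next start ≥ 13 → (16,18).
Selected 6 classes.

6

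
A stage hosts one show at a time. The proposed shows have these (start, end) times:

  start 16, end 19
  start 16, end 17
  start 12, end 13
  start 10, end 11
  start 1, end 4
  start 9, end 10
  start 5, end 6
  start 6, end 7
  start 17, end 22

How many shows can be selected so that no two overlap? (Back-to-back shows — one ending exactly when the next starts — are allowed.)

Greedy by earliest finish: after sorting by end time, pick each interval compatible with the last pick.
By end time: (1,4), (5,6), (6,7), (9,10), (10,11), (12,13), (16,17), (16,19), (17,22).
Pick (1,4); next start ≥ 4 → (5,6); next start ≥ 6 → (6,7); next start ≥ 7 → (9,10); next start ≥ 10 → (10,11); next start ≥ 11 → (12,13); next start ≥ 13 → (16,17); next start ≥ 17 → (17,22).
Selected 8 shows.

8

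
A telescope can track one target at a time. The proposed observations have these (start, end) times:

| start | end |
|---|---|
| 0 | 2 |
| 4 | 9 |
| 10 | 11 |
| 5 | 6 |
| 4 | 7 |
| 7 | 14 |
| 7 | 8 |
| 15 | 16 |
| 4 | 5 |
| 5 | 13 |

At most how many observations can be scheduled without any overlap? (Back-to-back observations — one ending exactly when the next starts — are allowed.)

6

Sorted by end: (0,2)  (4,5)  (5,6)  (4,7)  (7,8)  (4,9)  (10,11)  (5,13)  (7,14)  (15,16)
take (0,2); take (4,5); take (5,6); take (7,8); take (10,11); skip (7,14); take (15,16).
Selected 6 observations.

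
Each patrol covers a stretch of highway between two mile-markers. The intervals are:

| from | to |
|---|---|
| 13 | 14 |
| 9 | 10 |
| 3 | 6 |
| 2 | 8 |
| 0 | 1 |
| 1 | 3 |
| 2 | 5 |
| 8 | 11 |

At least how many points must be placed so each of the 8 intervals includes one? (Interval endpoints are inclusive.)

Sort by right endpoint; whenever an interval is uncovered, place a point at its right end.
Sorted: [0,1] [1,3] [2,5] [3,6] [2,8] [9,10] [8,11] [13,14]
{[0,1],[1,3]} hit by 1; {[2,5],[3,6],[2,8]} hit by 5; {[9,10],[8,11]} hit by 10; {[13,14]} hit by 14.
Points: 1, 5, 10, 14 (4 total).

4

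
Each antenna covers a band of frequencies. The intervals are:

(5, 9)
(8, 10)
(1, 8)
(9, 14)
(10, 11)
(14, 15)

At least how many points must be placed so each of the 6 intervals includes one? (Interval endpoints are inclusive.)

3

By right end: [1,8]  [5,9]  [8,10]  [10,11]  [9,14]  [14,15]
[1,8] uncovered → point at 8; [10,11] uncovered → point at 11; [14,15] uncovered → point at 15.
Points: 8, 11, 15 (3 total).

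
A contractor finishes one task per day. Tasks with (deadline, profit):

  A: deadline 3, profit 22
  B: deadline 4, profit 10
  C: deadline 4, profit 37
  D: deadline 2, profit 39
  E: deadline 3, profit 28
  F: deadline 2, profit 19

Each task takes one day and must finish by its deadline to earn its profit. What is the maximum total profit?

126

Sort by profit descending; place each in the latest free slot ≤ its deadline.
Profit order: D=39 C=37 E=28 A=22 F=19 B=10
Assign: D→slot 2, C→slot 4, E→slot 3, A→slot 1, F skipped, B skipped.
Slots: [1:A] [2:D] [3:E] [4:C]
Profit = 22 + 39 + 28 + 37 = 126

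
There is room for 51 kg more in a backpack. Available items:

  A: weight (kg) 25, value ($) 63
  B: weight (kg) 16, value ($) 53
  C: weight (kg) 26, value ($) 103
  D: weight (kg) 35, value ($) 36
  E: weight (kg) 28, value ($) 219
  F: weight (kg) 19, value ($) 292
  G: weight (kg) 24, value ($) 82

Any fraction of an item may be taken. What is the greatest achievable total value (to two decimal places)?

Greedy by value/weight ratio, highest first.
Ratios (sorted): F 15.37, E 7.82, C 3.96, G 3.42, B 3.31, A 2.52, D 1.03
take F (19 @ 292); take E (28 @ 219); take 4/26 of C → 15.85. Capacity used 51/51.
Total value = 526.85

526.85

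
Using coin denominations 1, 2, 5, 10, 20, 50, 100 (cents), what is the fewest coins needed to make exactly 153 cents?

Greedy: take as many of the largest coin as possible, then repeat with the remainder.
153 − 1×100→53 − 1×50→3 − 1×2→1 − 1×1→0
Total coins = 1 + 1 + 1 + 1 = 4

4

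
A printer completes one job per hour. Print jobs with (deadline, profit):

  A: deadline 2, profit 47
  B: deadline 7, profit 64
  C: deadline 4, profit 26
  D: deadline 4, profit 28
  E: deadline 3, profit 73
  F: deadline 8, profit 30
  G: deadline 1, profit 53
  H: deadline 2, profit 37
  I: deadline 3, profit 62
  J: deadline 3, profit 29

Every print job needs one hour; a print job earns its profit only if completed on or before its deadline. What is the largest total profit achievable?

Take jobs in profit order; each goes to the latest open slot no later than its deadline.
By profit: E(d3,73), B(d7,64), I(d3,62), G(d1,53), A(d2,47), H(d2,37), F(d8,30), J(d3,29), D(d4,28), C(d4,26)
E→slot 3; B→slot 7; I→slot 2; G→slot 1; A skipped; H skipped; F→slot 8; J skipped; D→slot 4; C skipped.
Profit = 53 + 62 + 73 + 28 + 64 + 30 = 310

310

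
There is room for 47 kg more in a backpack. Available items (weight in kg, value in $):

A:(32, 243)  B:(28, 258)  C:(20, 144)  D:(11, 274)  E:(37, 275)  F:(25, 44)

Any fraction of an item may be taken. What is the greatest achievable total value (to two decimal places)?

592.75

Greedy by value/weight ratio, highest first.
Order: D (274/11=24.91) > B (258/28=9.21) > A (243/32=7.59) > E (275/37=7.43) > C (144/20=7.20) > F (44/25=1.76)
Fill: take D (11 @ 274) → take B (28 @ 258) → take 8/32 of A → 60.75; 47/47 used.
Total value = 592.75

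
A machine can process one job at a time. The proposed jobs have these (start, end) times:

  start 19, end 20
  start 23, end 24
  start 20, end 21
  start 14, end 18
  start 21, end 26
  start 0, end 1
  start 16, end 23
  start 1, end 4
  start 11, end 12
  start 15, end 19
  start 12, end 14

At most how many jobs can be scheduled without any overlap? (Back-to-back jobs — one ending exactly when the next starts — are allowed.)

8

Order by finish time; keep every interval that doesn't clash with the previous kept one.
Sorted by end: (0,1)  (1,4)  (11,12)  (12,14)  (14,18)  (15,19)  (19,20)  (20,21)  (16,23)  (23,24)  (21,26)
take (0,1); take (1,4); take (11,12); take (12,14); take (14,18); skip (15,19); take (19,20); take (20,21); take (23,24).
Selected 8 jobs.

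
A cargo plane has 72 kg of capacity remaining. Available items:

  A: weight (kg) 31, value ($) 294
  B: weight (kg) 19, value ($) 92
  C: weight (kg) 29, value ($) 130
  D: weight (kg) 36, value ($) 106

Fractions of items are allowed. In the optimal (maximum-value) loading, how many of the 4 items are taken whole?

Ratios (sorted): A 9.48, B 4.84, C 4.48, D 2.94
take A (31 @ 294); take B (19 @ 92); take 22/29 of C → 98.62. Capacity used 72/72.
2 item(s) taken whole; one partial (take 22/29 of C).

2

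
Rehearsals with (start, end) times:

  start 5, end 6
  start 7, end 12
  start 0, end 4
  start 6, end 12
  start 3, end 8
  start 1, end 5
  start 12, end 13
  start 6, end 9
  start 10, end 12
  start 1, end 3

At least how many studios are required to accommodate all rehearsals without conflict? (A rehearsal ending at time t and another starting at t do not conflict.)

4

starts: [0, 1, 1, 3, 5, 6, 6, 7, 10, 12]
ends:   [3, 4, 5, 6, 8, 9, 12, 12, 12, 13]
s0→1 s1→2 s1→3 e3→2 s3→3 e4→2 e5→1 s5→2 e6→1 s6→2 s6→3 s7→4  — peak 4.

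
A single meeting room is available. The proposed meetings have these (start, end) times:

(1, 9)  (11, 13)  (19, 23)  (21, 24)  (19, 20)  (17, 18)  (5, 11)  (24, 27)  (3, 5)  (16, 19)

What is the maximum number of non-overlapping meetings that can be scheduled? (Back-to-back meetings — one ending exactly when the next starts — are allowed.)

Sorted by end: (3,5)  (1,9)  (5,11)  (11,13)  (17,18)  (16,19)  (19,20)  (19,23)  (21,24)  (24,27)
take (3,5); take (5,11); take (11,13); take (17,18); skip (16,19); take (19,20); take (21,24); take (24,27).
Selected 7 meetings.

7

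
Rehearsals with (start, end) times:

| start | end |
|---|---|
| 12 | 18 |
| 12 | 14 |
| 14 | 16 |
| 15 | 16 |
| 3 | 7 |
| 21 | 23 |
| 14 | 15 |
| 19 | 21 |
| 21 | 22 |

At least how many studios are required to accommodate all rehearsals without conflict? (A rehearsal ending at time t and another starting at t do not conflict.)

3

The answer is the maximum number of intervals overlapping at any instant.
Events (time:±→running): 3:+→1 7:-→0 12:+→1 12:+→2 14:-→1 14:+→2 14:+→3 … peak 3.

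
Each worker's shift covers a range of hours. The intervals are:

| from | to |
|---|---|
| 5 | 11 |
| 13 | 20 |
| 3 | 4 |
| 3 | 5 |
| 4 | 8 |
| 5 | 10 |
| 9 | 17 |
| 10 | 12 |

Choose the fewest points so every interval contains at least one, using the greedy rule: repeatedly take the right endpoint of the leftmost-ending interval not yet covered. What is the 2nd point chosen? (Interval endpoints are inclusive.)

10

Process intervals by earliest right end; each time one isn't hit yet, stab at its right endpoint.
By right end: [3,4]  [3,5]  [4,8]  [5,10]  [5,11]  [10,12]  [9,17]  [13,20]
[3,4] uncovered → point at 4; [5,10] uncovered → point at 10; [13,20] uncovered → point at 20.
Points: 4, 10, 20 (3 total).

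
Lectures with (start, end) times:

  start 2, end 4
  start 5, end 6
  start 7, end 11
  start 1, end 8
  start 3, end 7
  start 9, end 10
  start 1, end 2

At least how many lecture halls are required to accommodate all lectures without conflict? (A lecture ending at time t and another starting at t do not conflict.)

Count concurrent intervals with a sweep; the peak is the room count.
starts: [1, 1, 2, 3, 5, 7, 9]
ends:   [2, 4, 6, 7, 8, 10, 11]
s1→1 s1→2 e2→1 s2→2 s3→3  — peak 3.

3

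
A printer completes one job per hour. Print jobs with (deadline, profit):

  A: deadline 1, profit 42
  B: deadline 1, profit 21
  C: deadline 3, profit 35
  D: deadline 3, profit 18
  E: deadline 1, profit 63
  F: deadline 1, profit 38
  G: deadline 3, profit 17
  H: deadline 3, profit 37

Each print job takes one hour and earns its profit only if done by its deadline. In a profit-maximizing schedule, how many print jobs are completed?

Profit order: E=63 A=42 F=38 H=37 C=35 B=21 D=18 G=17
Assign: E→slot 1, A skipped, F skipped, H→slot 3, C→slot 2, B skipped, D skipped, G skipped.
Slots: [1:E] [2:C] [3:H]
3 of 8 scheduled.

3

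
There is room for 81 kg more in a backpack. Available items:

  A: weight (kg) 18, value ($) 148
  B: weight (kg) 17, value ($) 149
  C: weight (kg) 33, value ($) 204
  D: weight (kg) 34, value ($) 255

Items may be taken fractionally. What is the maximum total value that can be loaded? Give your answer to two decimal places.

626.18

Ratios (sorted): B 8.76, A 8.22, D 7.50, C 6.18
take B (17 @ 149); take A (18 @ 148); take D (34 @ 255); take 12/33 of C → 74.18. Capacity used 81/81.
Total value = 626.18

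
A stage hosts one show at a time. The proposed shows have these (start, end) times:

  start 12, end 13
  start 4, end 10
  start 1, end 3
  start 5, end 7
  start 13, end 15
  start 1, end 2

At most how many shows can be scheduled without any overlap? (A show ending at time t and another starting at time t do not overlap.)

4

Sorted by end: (1,2)  (1,3)  (5,7)  (4,10)  (12,13)  (13,15)
take (1,2); take (5,7); take (12,13); take (13,15).
Selected 4 shows.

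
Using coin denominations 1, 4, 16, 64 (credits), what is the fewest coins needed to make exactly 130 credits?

4

Greedy: take as many of the largest coin as possible, then repeat with the remainder.
130 = 2×64 + 2×1
Total coins = 2 + 2 = 4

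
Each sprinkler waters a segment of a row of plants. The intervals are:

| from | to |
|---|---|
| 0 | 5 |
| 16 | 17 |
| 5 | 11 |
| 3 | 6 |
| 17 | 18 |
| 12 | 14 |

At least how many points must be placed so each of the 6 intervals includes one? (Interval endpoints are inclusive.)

3

Sorted: [0,5] [3,6] [5,11] [12,14] [16,17] [17,18]
{[0,5],[3,6],[5,11]} hit by 5; {[12,14]} hit by 14; {[16,17],[17,18]} hit by 17.
Points: 5, 14, 17 (3 total).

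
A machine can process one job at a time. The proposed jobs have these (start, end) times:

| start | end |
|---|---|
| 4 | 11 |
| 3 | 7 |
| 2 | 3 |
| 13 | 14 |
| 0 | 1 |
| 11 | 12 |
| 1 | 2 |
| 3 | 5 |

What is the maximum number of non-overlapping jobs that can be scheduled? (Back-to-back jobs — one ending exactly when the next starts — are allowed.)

Sort by end time and greedily take each interval whose start is ≥ the last chosen end.
Sorted by end: (0,1)  (1,2)  (2,3)  (3,5)  (3,7)  (4,11)  (11,12)  (13,14)
take (0,1); take (1,2); take (2,3); take (3,5); skip (4,11); take (11,12); take (13,14).
Selected 6 jobs.

6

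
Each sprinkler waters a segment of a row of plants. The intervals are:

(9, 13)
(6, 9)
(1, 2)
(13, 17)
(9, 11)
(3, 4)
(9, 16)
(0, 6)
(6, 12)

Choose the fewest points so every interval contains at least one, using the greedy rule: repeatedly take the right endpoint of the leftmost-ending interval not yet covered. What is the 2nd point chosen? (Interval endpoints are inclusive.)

4

Sort by right endpoint; whenever an interval is uncovered, place a point at its right end.
Sorted: [1,2] [3,4] [0,6] [6,9] [9,11] [6,12] [9,13] [9,16] [13,17]
{[1,2]} hit by 2; {[3,4],[0,6]} hit by 4; {[6,9],[9,11],[6,12],[9,13],[9,16]} hit by 9; {[13,17]} hit by 17.
Points: 2, 4, 9, 17 (4 total).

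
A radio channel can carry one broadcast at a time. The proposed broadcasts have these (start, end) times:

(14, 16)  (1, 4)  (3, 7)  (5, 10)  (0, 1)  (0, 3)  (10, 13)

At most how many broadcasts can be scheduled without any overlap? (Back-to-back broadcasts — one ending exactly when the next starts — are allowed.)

5

By end time: (0,1), (0,3), (1,4), (3,7), (5,10), (10,13), (14,16).
Pick (0,1); next start ≥ 1 → (1,4); next start ≥ 4 → (5,10); next start ≥ 10 → (10,13); next start ≥ 13 → (14,16).
Selected 5 broadcasts.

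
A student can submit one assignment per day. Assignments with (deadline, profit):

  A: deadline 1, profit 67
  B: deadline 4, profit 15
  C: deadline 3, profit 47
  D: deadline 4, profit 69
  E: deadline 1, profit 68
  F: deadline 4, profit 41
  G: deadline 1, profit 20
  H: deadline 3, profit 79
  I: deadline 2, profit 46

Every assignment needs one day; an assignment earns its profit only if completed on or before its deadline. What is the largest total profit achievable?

263

Sort by profit descending; place each in the latest free slot ≤ its deadline.
Profit order: H=79 D=69 E=68 A=67 C=47 I=46 F=41 G=20 B=15
Assign: H→slot 3, D→slot 4, E→slot 1, A skipped, C→slot 2, I skipped, F skipped, G skipped, B skipped.
Slots: [1:E] [2:C] [3:H] [4:D]
Profit = 68 + 47 + 79 + 69 = 263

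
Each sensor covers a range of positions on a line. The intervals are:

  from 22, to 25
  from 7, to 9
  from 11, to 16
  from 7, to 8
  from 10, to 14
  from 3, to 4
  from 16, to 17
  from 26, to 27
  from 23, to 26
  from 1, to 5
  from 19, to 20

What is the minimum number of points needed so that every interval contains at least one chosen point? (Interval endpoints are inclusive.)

7

Sorted: [3,4] [1,5] [7,8] [7,9] [10,14] [11,16] [16,17] [19,20] [22,25] [23,26] [26,27]
{[3,4],[1,5]} hit by 4; {[7,8],[7,9]} hit by 8; {[10,14],[11,16]} hit by 14; {[16,17]} hit by 17; {[19,20]} hit by 20; {[22,25],[23,26]} hit by 25; {[26,27]} hit by 27.
Points: 4, 8, 14, 17, 20, 25, 27 (7 total).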